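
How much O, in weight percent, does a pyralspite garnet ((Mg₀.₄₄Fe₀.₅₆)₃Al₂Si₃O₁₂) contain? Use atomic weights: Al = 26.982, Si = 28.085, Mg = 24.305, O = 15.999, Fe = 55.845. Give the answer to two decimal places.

42.09 weight percent

Formula mass = 1.32×24.305 + 1.68×55.845 + 2×26.982 + 3×28.085 + 12×15.999 = 456.109 g/mol, of which 191.988 g is O.
So O makes up 191.988/456.109 = 0.4209 of the mass, i.e. 42.09%.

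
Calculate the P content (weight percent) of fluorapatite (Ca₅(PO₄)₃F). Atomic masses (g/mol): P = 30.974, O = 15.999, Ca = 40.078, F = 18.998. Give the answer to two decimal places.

18.43 weight percent

M(Ca₅(PO₄)₃F) = 504.298 g/mol.
P contributes 3 × 30.974 = 92.922 g per mole.
92.922/504.298 = 0.1843 → 18.43%.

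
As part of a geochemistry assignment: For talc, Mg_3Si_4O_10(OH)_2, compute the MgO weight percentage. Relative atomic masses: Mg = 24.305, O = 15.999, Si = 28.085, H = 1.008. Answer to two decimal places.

M(Mg_3Si_4O_10(OH)_2) = 379.259 g/mol; M(MgO) = 40.304 g/mol.
Moles MgO per formula unit = 3 Mg ÷ 1 = 3.0000.
MgO fraction = (3.0000 × 40.304) / 379.259 = 120.912/379.259 = 0.3188.

31.88 wt%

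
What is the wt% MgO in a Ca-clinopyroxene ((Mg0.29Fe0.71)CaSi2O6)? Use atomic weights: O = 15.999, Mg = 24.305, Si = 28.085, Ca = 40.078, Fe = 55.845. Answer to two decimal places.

4.89 wt%

Formula mass = 238.940 g/mol.
0.29 Mg → 0.2900 mol MgO per formula unit; M(MgO) = 40.304, so MgO mass = 11.688 g.
11.688/238.940 × 100 = 4.89 wt%.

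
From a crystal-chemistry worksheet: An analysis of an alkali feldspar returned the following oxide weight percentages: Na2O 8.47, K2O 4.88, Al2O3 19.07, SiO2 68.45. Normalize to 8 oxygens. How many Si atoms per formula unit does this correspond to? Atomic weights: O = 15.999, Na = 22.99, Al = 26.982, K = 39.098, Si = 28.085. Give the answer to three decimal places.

3.010 Si apfu

Na2O: 8.47/61.979 = 0.13666 mol → 0.27332 mol Na, 0.13666 mol O.
K2O: 4.88/94.195 = 0.05181 mol → 0.10362 mol K, 0.05181 mol O.
Al2O3: 19.07/101.961 = 0.18703 mol → 0.37406 mol Al, 0.56109 mol O.
SiO2: 68.45/60.083 = 1.13926 mol → 1.13926 mol Si, 2.27852 mol O.
Total oxygen = 3.02808 mol. Normalization factor = 8/3.02808 = 2.64194.
Si per 8 O = 1.13926 × 2.64194 = 3.010.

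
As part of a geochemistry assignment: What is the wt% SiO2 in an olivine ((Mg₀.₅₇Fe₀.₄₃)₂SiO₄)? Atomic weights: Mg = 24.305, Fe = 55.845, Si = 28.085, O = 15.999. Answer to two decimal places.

Molar mass of (Mg₀.₅₇Fe₀.₄₃)₂SiO₄ = 1.14×24.305 + 0.86×55.845 + 1×28.085 + 4×15.999 = 167.815 g/mol.
Each formula unit contains 1 Si, equivalent to 1/1 = 1.0000 mol SiO2.
M(SiO2) = 1×28.085 + 2×15.999 = 60.083 g/mol.
Mass of SiO2 per formula unit = 1.0000 × 60.083 = 60.083 g.
SiO2 wt% = 60.083 / 167.815 × 100 = 35.80%.

35.80 wt%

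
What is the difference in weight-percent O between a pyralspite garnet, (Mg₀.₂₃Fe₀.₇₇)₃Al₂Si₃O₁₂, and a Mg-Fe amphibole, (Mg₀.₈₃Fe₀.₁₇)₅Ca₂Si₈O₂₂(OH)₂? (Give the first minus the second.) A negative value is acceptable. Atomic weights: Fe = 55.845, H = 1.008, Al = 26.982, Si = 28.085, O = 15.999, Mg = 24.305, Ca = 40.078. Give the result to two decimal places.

-5.42 percentage points

M((Mg₀.₂₃Fe₀.₇₇)₃Al₂Si₃O₁₂) = 475.979 g/mol, so wt% O = 191.988/475.979 × 100 = 40.34%.
M((Mg₀.₈₃Fe₀.₁₇)₅Ca₂Si₈O₂₂(OH)₂) = 839.162 g/mol, so wt% O = 383.976/839.162 × 100 = 45.76%.
40.34 − 45.76 = -5.42 pp.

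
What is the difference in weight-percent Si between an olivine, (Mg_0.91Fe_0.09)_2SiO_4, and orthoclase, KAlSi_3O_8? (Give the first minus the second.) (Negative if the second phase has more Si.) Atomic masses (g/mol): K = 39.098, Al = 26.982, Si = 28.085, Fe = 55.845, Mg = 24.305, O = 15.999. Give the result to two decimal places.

-11.08 percentage points

Si in (Mg_0.91Fe_0.09)_2SiO_4: molar mass 146.368 g/mol; 1×28.085 = 28.085 g → 19.19 wt%.
Si in KAlSi_3O_8: molar mass 278.327 g/mol; 3×28.085 = 84.255 g → 30.27 wt%.
Difference = 19.19 − 30.27 = -11.08 percentage points.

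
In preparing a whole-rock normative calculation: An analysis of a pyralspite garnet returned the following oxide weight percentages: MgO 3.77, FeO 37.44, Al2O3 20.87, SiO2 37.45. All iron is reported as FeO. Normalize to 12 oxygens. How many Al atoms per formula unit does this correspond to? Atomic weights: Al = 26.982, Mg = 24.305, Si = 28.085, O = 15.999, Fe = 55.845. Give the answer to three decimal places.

MgO (M=40.304): mol = 0.09354; Mg = 0.09354, O = 0.09354.
FeO (M=71.844): mol = 0.52113; Fe = 0.52113, O = 0.52113.
Al2O3 (M=101.961): mol = 0.20469; Al = 0.40938, O = 0.61407.
SiO2 (M=60.083): mol = 0.62330; Si = 0.62330, O = 1.24660.
ΣO = 2.47534; factor = 12/ΣO = 4.84782.
Al apfu = 0.40938 × 4.84782 = 1.985.

1.985 Al apfu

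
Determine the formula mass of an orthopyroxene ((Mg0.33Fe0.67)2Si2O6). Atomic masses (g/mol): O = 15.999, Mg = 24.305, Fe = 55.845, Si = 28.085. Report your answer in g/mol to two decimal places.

The formula mass is the sum 0.66×24.305 + 1.34×55.845 + 2×28.085 + 6×15.999.

243.04 g/mol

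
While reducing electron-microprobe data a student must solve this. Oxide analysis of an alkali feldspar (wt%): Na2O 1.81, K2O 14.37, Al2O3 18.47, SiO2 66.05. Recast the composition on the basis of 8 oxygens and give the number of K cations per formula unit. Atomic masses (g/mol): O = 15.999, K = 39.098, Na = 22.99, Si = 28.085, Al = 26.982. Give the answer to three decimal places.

0.835 K apfu

Na2O (M=61.979): mol = 0.02920; Na = 0.05840, O = 0.02920.
K2O (M=94.195): mol = 0.15256; K = 0.30512, O = 0.15256.
Al2O3 (M=101.961): mol = 0.18115; Al = 0.36230, O = 0.54345.
SiO2 (M=60.083): mol = 1.09931; Si = 1.09931, O = 2.19862.
ΣO = 2.92383; factor = 8/ΣO = 2.73614.
K apfu = 0.30512 × 2.73614 = 0.835.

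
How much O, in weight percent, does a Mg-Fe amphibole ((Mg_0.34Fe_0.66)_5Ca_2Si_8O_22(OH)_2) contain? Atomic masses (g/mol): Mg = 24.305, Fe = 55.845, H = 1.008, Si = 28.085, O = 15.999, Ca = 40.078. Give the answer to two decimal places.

41.90 weight percent

Molar mass of (Mg_0.34Fe_0.66)_5Ca_2Si_8O_22(OH)_2: 1.70*24.305 + 3.30*55.845 + 2*40.078 + 8*28.085 + 24*15.999 + 2*1.008 = 916.435 g/mol.
Mass of O per formula unit: 24 × 15.999 = 383.976 g.
Weight fraction O = 383.976 / 916.435 = 0.4190.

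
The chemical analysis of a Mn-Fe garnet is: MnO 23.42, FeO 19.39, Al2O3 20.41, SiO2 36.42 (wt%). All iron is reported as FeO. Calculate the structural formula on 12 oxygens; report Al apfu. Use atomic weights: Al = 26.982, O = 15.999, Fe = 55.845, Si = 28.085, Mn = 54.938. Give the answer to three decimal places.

1.991 Al apfu

23.42 wt% MnO ÷ 70.937 g/mol = 0.33015 mol, giving 0.33015 Mn and 0.33015 O.
19.39 wt% FeO ÷ 71.844 g/mol = 0.26989 mol, giving 0.26989 Fe and 0.26989 O.
20.41 wt% Al2O3 ÷ 101.961 g/mol = 0.20017 mol, giving 0.40034 Al and 0.60051 O.
36.42 wt% SiO2 ÷ 60.083 g/mol = 0.60616 mol, giving 0.60616 Si and 1.21232 O.
Oxygen sums to 2.41287; scaling by 12/2.41287 = 4.97333 puts the formula on 12 O.
Al: 0.40034 × 4.97333 = 1.991 atoms per formula unit.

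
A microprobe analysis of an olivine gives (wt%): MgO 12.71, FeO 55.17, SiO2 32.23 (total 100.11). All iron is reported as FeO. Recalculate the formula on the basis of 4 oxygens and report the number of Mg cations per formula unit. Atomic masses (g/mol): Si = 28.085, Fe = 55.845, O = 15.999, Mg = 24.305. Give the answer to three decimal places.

0.585 Mg apfu

MgO (M=40.304): mol = 0.31535; Mg = 0.31535, O = 0.31535.
FeO (M=71.844): mol = 0.76791; Fe = 0.76791, O = 0.76791.
SiO2 (M=60.083): mol = 0.53642; Si = 0.53642, O = 1.07284.
ΣO = 2.15610; factor = 4/ΣO = 1.85520.
Mg apfu = 0.31535 × 1.85520 = 0.585.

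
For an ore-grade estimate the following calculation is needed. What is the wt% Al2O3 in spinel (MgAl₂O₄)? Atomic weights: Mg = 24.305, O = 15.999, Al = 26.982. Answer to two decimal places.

Formula mass = 142.265 g/mol.
2 Al → 1.0000 mol Al2O3 per formula unit; M(Al2O3) = 101.961, so Al2O3 mass = 101.961 g.
101.961/142.265 × 100 = 71.67 wt%.

71.67 wt%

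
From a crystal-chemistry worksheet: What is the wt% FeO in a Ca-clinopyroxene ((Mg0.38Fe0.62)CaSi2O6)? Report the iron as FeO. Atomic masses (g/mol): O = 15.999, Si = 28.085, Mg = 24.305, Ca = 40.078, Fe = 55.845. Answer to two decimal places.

M((Mg0.38Fe0.62)CaSi2O6) = 236.102 g/mol; M(FeO) = 71.844 g/mol.
Moles FeO per formula unit = 0.62 Fe ÷ 1 = 0.6200.
FeO fraction = (0.6200 × 71.844) / 236.102 = 44.543/236.102 = 0.1887.

18.87 wt%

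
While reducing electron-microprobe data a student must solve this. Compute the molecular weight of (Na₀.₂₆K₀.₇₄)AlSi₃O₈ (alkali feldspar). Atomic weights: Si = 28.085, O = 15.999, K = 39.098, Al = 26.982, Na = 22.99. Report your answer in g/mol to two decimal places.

274.14 g/mol

The formula mass is the sum 0.26×22.99 + 0.74×39.098 + 1×26.982 + 3×28.085 + 8×15.999.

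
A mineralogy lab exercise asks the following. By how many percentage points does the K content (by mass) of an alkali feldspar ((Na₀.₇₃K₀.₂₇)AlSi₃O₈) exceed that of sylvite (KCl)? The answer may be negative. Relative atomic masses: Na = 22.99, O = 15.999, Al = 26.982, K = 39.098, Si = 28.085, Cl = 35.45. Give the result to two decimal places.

M((Na₀.₇₃K₀.₂₇)AlSi₃O₈) = 266.568 g/mol, so wt% K = 10.556/266.568 × 100 = 3.96%.
M(KCl) = 74.548 g/mol, so wt% K = 39.098/74.548 × 100 = 52.45%.
3.96 − 52.45 = -48.49 pp.

-48.49 percentage points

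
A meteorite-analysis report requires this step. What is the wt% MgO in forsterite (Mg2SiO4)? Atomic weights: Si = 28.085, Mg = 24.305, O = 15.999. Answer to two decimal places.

57.29 wt%

Molar mass of Mg2SiO4 = 2*24.305 + 1*28.085 + 4*15.999 = 140.691 g/mol.
Each formula unit contains 2 Mg, equivalent to 2/1 = 2.0000 mol MgO.
M(MgO) = 1×24.305 + 1×15.999 = 40.304 g/mol.
Mass of MgO per formula unit = 2.0000 × 40.304 = 80.608 g.
MgO wt% = 80.608 / 140.691 × 100 = 57.29%.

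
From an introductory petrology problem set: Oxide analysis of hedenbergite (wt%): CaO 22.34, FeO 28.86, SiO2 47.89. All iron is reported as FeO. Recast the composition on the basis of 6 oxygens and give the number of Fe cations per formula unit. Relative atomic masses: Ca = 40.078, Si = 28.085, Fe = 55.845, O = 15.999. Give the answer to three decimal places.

1.007 Fe apfu

CaO: 22.34/56.077 = 0.39838 mol → 0.39838 mol Ca, 0.39838 mol O.
FeO: 28.86/71.844 = 0.40170 mol → 0.40170 mol Fe, 0.40170 mol O.
SiO2: 47.89/60.083 = 0.79706 mol → 0.79706 mol Si, 1.59412 mol O.
Total oxygen = 2.39420 mol. Normalization factor = 6/2.39420 = 2.50606.
Fe per 6 O = 0.40170 × 2.50606 = 1.007.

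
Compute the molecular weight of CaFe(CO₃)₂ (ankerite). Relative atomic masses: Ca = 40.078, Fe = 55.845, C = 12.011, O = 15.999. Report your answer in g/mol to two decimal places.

215.94 g/mol

The formula mass is the sum 1(40.078) + 1(55.845) + 2(12.011) + 6(15.999).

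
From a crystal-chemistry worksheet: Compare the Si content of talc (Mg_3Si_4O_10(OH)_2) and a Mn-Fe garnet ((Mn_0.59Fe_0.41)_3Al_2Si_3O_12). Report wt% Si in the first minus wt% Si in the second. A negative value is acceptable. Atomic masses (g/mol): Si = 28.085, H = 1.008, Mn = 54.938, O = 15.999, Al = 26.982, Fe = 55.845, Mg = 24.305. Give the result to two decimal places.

M(Mg_3Si_4O_10(OH)_2) = 379.259 g/mol, so wt% Si = 112.340/379.259 × 100 = 29.62%.
M((Mn_0.59Fe_0.41)_3Al_2Si_3O_12) = 496.137 g/mol, so wt% Si = 84.255/496.137 × 100 = 16.98%.
29.62 − 16.98 = 12.64 pp.

12.64 percentage points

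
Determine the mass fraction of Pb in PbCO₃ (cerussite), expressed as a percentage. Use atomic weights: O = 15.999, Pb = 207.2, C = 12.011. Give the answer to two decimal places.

Formula mass = 1·207.2 + 1·12.011 + 3·15.999 = 267.208 g/mol, of which 207.200 g is Pb.
So Pb makes up 207.200/267.208 = 0.7754 of the mass, i.e. 77.54%.

77.54 wt%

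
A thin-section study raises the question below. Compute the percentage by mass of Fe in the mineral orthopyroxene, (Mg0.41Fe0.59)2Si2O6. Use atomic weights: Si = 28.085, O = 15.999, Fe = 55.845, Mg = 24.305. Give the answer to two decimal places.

Formula mass = 0.82*24.305 + 1.18*55.845 + 2*28.085 + 6*15.999 = 237.991 g/mol, of which 65.897 g is Fe.
So Fe makes up 65.897/237.991 = 0.2769 of the mass, i.e. 27.69%.

27.69 weight percent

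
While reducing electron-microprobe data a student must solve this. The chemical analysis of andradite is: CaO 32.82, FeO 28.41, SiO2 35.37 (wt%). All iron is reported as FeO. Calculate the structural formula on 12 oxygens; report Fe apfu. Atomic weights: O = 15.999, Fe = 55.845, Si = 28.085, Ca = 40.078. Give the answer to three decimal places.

2.199 Fe apfu

CaO: 32.82/56.077 = 0.58527 mol → 0.58527 mol Ca, 0.58527 mol O.
FeO: 28.41/71.844 = 0.39544 mol → 0.39544 mol Fe, 0.39544 mol O.
SiO2: 35.37/60.083 = 0.58869 mol → 0.58869 mol Si, 1.17738 mol O.
Total oxygen = 2.15809 mol. Normalization factor = 12/2.15809 = 5.56047.
Fe per 12 O = 0.39544 × 5.56047 = 2.199.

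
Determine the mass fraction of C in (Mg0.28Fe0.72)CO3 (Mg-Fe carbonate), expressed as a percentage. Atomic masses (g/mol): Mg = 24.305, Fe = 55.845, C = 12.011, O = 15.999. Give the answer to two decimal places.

11.22 wt%

Formula mass = 0.28*24.305 + 0.72*55.845 + 1*12.011 + 3*15.999 = 107.022 g/mol, of which 12.011 g is C.
So C makes up 12.011/107.022 = 0.1122 of the mass, i.e. 11.22%.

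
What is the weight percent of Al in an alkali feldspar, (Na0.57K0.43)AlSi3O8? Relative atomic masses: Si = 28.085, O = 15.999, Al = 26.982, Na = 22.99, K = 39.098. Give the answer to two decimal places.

Formula mass = 0.57×22.99 + 0.43×39.098 + 1×26.982 + 3×28.085 + 8×15.999 = 269.145 g/mol, of which 26.982 g is Al.
So Al makes up 26.982/269.145 = 0.1003 of the mass, i.e. 10.03%.

10.03 wt%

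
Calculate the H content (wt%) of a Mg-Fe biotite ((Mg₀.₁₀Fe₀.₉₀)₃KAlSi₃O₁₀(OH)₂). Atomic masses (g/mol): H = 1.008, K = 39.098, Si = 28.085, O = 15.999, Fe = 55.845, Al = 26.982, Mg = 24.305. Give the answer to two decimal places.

0.40 wt%

M((Mg₀.₁₀Fe₀.₉₀)₃KAlSi₃O₁₀(OH)₂) = 502.412 g/mol.
H contributes 2 × 1.008 = 2.016 g per mole.
2.016/502.412 = 0.0040 → 0.40%.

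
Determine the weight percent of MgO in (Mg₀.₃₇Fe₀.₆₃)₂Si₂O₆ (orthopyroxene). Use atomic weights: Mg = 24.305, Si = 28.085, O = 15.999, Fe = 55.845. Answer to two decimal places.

M((Mg₀.₃₇Fe₀.₆₃)₂Si₂O₆) = 240.514 g/mol; M(MgO) = 40.304 g/mol.
Moles MgO per formula unit = 0.74 Mg ÷ 1 = 0.7400.
MgO fraction = (0.7400 × 40.304) / 240.514 = 29.825/240.514 = 0.1240.

12.40 wt%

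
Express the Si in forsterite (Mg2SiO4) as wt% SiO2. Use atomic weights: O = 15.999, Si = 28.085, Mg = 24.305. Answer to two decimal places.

42.71 wt%

Formula mass = 140.691 g/mol.
1 Si → 1.0000 mol SiO2 per formula unit; M(SiO2) = 60.083, so SiO2 mass = 60.083 g.
60.083/140.691 × 100 = 42.71 wt%.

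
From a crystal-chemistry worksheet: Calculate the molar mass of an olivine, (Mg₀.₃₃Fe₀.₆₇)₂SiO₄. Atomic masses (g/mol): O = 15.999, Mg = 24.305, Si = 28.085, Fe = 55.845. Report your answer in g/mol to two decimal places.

Mg: 0.66 × 24.305 = 16.0413
Fe: 1.34 × 55.845 = 74.8323
Si: 1 × 28.085 = 28.0850
O: 4 × 15.999 = 63.9960
Summing the contributions gives the formula mass.

182.95 g/mol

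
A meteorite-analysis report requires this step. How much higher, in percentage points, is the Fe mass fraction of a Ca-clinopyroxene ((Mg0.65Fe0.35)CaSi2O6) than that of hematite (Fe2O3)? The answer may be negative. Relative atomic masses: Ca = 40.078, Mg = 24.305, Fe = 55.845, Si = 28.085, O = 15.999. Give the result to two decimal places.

-61.35 percentage points

M((Mg0.65Fe0.35)CaSi2O6) = 227.586 g/mol, so wt% Fe = 19.546/227.586 × 100 = 8.59%.
M(Fe2O3) = 159.687 g/mol, so wt% Fe = 111.690/159.687 × 100 = 69.94%.
8.59 − 69.94 = -61.35 pp.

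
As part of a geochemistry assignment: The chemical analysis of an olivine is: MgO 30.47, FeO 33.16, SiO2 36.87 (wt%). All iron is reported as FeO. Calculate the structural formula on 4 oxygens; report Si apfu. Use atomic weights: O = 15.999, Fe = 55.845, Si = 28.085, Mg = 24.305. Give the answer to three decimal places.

30.47 wt% MgO ÷ 40.304 g/mol = 0.75600 mol, giving 0.75600 Mg and 0.75600 O.
33.16 wt% FeO ÷ 71.844 g/mol = 0.46156 mol, giving 0.46156 Fe and 0.46156 O.
36.87 wt% SiO2 ÷ 60.083 g/mol = 0.61365 mol, giving 0.61365 Si and 1.22730 O.
Oxygen sums to 2.44486; scaling by 4/2.44486 = 1.63609 puts the formula on 4 O.
Si: 0.61365 × 1.63609 = 1.004 atoms per formula unit.

1.004 Si apfu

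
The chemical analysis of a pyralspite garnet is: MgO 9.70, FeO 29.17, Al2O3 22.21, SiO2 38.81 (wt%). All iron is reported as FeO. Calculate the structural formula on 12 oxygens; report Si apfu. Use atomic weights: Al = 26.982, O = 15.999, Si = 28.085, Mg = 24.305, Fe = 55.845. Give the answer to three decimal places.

2.990 Si apfu

9.70 wt% MgO ÷ 40.304 g/mol = 0.24067 mol, giving 0.24067 Mg and 0.24067 O.
29.17 wt% FeO ÷ 71.844 g/mol = 0.40602 mol, giving 0.40602 Fe and 0.40602 O.
22.21 wt% Al2O3 ÷ 101.961 g/mol = 0.21783 mol, giving 0.43566 Al and 0.65349 O.
38.81 wt% SiO2 ÷ 60.083 g/mol = 0.64594 mol, giving 0.64594 Si and 1.29188 O.
Oxygen sums to 2.59206; scaling by 12/2.59206 = 4.62952 puts the formula on 12 O.
Si: 0.64594 × 4.62952 = 2.990 atoms per formula unit.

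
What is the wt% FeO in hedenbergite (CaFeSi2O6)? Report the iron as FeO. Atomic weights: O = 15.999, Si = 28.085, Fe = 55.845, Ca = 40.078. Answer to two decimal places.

28.96 wt%

Molar mass of CaFeSi2O6 = 1×40.078 + 1×55.845 + 2×28.085 + 6×15.999 = 248.087 g/mol.
Each formula unit contains 1 Fe, equivalent to 1/1 = 1.0000 mol FeO.
M(FeO) = 1×55.845 + 1×15.999 = 71.844 g/mol.
Mass of FeO per formula unit = 1.0000 × 71.844 = 71.844 g.
FeO wt% = 71.844 / 248.087 × 100 = 28.96%.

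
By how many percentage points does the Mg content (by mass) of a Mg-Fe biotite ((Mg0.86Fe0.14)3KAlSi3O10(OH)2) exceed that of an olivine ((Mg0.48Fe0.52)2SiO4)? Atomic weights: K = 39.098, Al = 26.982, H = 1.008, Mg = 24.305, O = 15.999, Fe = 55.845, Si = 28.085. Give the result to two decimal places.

Mg in (Mg0.86Fe0.14)3KAlSi3O10(OH)2: molar mass 430.501 g/mol; 2.58×24.305 = 62.707 g → 14.57 wt%.
Mg in (Mg0.48Fe0.52)2SiO4: molar mass 173.493 g/mol; 0.96×24.305 = 23.333 g → 13.45 wt%.
Difference = 14.57 − 13.45 = 1.12 percentage points.

1.12 percentage points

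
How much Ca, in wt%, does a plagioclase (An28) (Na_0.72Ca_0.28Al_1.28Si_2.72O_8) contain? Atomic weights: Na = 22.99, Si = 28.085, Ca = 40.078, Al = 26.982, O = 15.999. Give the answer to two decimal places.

4.21 wt%

M(Na_0.72Ca_0.28Al_1.28Si_2.72O_8) = 266.695 g/mol.
Ca contributes 0.28 × 40.078 = 11.222 g per mole.
11.222/266.695 = 0.0421 → 4.21%.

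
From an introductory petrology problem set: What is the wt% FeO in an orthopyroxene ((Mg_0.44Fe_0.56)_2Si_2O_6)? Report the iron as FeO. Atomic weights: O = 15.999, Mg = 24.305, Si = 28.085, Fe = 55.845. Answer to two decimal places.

Molar mass of (Mg_0.44Fe_0.56)_2Si_2O_6 = 0.88*24.305 + 1.12*55.845 + 2*28.085 + 6*15.999 = 236.099 g/mol.
Each formula unit contains 1.12 Fe, equivalent to 1.12/1 = 1.1200 mol FeO.
M(FeO) = 1×55.845 + 1×15.999 = 71.844 g/mol.
Mass of FeO per formula unit = 1.1200 × 71.844 = 80.465 g.
FeO wt% = 80.465 / 236.099 × 100 = 34.08%.

34.08 wt%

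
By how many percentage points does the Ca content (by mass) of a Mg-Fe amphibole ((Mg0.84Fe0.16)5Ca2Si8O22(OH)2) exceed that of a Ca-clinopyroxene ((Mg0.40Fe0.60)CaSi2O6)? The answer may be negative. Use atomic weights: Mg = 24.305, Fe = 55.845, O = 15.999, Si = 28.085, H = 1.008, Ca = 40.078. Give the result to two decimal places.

Ca in (Mg0.84Fe0.16)5Ca2Si8O22(OH)2: molar mass 837.585 g/mol; 2×40.078 = 80.156 g → 9.57 wt%.
Ca in (Mg0.40Fe0.60)CaSi2O6: molar mass 235.471 g/mol; 1×40.078 = 40.078 g → 17.02 wt%.
Difference = 9.57 − 17.02 = -7.45 percentage points.

-7.45 percentage points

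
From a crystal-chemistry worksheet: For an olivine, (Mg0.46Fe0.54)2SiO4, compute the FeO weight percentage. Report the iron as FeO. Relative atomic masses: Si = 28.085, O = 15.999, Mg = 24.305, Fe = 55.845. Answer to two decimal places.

Molar mass of (Mg0.46Fe0.54)2SiO4 = 0.92×24.305 + 1.08×55.845 + 1×28.085 + 4×15.999 = 174.754 g/mol.
Each formula unit contains 1.08 Fe, equivalent to 1.08/1 = 1.0800 mol FeO.
M(FeO) = 1×55.845 + 1×15.999 = 71.844 g/mol.
Mass of FeO per formula unit = 1.0800 × 71.844 = 77.592 g.
FeO wt% = 77.592 / 174.754 × 100 = 44.40%.

44.40 wt%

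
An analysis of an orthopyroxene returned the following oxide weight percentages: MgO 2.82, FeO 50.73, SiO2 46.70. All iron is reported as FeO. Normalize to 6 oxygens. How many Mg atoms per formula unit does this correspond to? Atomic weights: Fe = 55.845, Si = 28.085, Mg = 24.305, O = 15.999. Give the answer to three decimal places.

0.180 Mg apfu

MgO: 2.82/40.304 = 0.06997 mol → 0.06997 mol Mg, 0.06997 mol O.
FeO: 50.73/71.844 = 0.70611 mol → 0.70611 mol Fe, 0.70611 mol O.
SiO2: 46.70/60.083 = 0.77726 mol → 0.77726 mol Si, 1.55452 mol O.
Total oxygen = 2.33060 mol. Normalization factor = 6/2.33060 = 2.57444.
Mg per 6 O = 0.06997 × 2.57444 = 0.180.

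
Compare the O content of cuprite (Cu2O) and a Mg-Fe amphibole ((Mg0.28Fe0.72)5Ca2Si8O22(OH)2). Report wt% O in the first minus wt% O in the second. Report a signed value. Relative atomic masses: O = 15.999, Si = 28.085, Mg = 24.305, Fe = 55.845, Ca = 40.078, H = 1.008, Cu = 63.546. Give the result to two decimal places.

O in Cu2O: molar mass 143.091 g/mol; 1×15.999 = 15.999 g → 11.18 wt%.
O in (Mg0.28Fe0.72)5Ca2Si8O22(OH)2: molar mass 925.897 g/mol; 24×15.999 = 383.976 g → 41.47 wt%.
Difference = 11.18 − 41.47 = -30.29 percentage points.

-30.29 percentage points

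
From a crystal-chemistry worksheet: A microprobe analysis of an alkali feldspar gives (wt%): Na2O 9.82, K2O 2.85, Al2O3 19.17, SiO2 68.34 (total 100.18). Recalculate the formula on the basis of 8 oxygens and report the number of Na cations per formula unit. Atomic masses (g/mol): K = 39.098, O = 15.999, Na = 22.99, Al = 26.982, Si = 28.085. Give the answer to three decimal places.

0.837 Na apfu

Na2O (M=61.979): mol = 0.15844; Na = 0.31688, O = 0.15844.
K2O (M=94.195): mol = 0.03026; K = 0.06052, O = 0.03026.
Al2O3 (M=101.961): mol = 0.18801; Al = 0.37602, O = 0.56403.
SiO2 (M=60.083): mol = 1.13743; Si = 1.13743, O = 2.27486.
ΣO = 3.02759; factor = 8/ΣO = 2.64237.
Na apfu = 0.31688 × 2.64237 = 0.837.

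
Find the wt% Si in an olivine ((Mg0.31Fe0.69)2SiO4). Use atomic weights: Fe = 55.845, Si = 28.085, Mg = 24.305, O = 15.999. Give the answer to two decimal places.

15.25 wt%

M((Mg0.31Fe0.69)2SiO4) = 184.216 g/mol.
Si contributes 1 × 28.085 = 28.085 g per mole.
28.085/184.216 = 0.1525 → 15.25%.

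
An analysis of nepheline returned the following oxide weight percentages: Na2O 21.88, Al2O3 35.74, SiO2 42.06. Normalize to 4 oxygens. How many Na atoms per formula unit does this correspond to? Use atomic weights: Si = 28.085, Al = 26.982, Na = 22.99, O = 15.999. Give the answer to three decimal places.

1.007 Na apfu

Na2O: 21.88/61.979 = 0.35302 mol → 0.70604 mol Na, 0.35302 mol O.
Al2O3: 35.74/101.961 = 0.35053 mol → 0.70106 mol Al, 1.05159 mol O.
SiO2: 42.06/60.083 = 0.70003 mol → 0.70003 mol Si, 1.40006 mol O.
Total oxygen = 2.80467 mol. Normalization factor = 4/2.80467 = 1.42619.
Na per 4 O = 0.70604 × 1.42619 = 1.007.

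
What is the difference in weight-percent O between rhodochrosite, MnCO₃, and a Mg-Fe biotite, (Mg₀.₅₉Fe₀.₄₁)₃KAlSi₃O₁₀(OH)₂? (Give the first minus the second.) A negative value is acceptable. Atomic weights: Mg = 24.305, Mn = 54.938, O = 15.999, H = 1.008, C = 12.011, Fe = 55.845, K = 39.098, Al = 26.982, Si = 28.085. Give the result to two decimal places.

M(MnCO₃) = 114.946 g/mol, so wt% O = 47.997/114.946 × 100 = 41.76%.
M((Mg₀.₅₉Fe₀.₄₁)₃KAlSi₃O₁₀(OH)₂) = 456.048 g/mol, so wt% O = 191.988/456.048 × 100 = 42.10%.
41.76 − 42.10 = -0.34 pp.

-0.34 percentage points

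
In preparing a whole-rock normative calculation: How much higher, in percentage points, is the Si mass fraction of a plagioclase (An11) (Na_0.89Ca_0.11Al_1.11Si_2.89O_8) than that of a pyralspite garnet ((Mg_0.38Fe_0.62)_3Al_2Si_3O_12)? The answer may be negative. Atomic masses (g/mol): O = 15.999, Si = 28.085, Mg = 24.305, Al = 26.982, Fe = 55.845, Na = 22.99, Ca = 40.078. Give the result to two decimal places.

12.50 percentage points

M(Na_0.89Ca_0.11Al_1.11Si_2.89O_8) = 263.977 g/mol, so wt% Si = 81.166/263.977 × 100 = 30.75%.
M((Mg_0.38Fe_0.62)_3Al_2Si_3O_12) = 461.786 g/mol, so wt% Si = 84.255/461.786 × 100 = 18.25%.
30.75 − 18.25 = 12.50 pp.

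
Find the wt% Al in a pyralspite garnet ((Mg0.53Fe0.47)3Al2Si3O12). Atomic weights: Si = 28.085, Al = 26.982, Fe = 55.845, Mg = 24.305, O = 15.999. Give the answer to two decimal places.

12.06 wt%

Molar mass of (Mg0.53Fe0.47)3Al2Si3O12: 1.59·24.305 + 1.41·55.845 + 2·26.982 + 3·28.085 + 12·15.999 = 447.593 g/mol.
Mass of Al per formula unit: 2 × 26.982 = 53.964 g.
Weight fraction Al = 53.964 / 447.593 = 0.1206.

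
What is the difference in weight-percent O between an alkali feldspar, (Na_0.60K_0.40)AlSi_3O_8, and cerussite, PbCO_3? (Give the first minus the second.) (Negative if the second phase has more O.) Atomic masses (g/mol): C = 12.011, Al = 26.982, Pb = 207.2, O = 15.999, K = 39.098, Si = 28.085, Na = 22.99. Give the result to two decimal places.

O in (Na_0.60K_0.40)AlSi_3O_8: molar mass 268.662 g/mol; 8×15.999 = 127.992 g → 47.64 wt%.
O in PbCO_3: molar mass 267.208 g/mol; 3×15.999 = 47.997 g → 17.96 wt%.
Difference = 47.64 − 17.96 = 29.68 percentage points.

29.68 percentage points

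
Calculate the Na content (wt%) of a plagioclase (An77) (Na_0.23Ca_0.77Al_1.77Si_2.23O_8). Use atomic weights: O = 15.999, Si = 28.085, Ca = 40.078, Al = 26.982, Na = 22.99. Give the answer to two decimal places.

1.93 wt%

Formula mass = 0.23×22.99 + 0.77×40.078 + 1.77×26.982 + 2.23×28.085 + 8×15.999 = 274.527 g/mol, of which 5.288 g is Na.
So Na makes up 5.288/274.527 = 0.0193 of the mass, i.e. 1.93%.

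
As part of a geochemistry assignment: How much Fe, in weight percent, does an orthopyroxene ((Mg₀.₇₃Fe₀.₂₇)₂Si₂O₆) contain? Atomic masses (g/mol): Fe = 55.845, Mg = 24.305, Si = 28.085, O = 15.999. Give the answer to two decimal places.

Formula mass = 1.46×24.305 + 0.54×55.845 + 2×28.085 + 6×15.999 = 217.806 g/mol, of which 30.156 g is Fe.
So Fe makes up 30.156/217.806 = 0.1385 of the mass, i.e. 13.85%.

13.85 weight percent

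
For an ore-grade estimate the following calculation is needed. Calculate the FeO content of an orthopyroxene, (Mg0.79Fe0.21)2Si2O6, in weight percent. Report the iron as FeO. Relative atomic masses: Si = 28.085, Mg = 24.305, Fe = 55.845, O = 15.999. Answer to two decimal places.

Molar mass of (Mg0.79Fe0.21)2Si2O6 = 1.58·24.305 + 0.42·55.845 + 2·28.085 + 6·15.999 = 214.021 g/mol.
Each formula unit contains 0.42 Fe, equivalent to 0.42/1 = 0.4200 mol FeO.
M(FeO) = 1×55.845 + 1×15.999 = 71.844 g/mol.
Mass of FeO per formula unit = 0.4200 × 71.844 = 30.174 g.
FeO wt% = 30.174 / 214.021 × 100 = 14.10%.

14.10 wt%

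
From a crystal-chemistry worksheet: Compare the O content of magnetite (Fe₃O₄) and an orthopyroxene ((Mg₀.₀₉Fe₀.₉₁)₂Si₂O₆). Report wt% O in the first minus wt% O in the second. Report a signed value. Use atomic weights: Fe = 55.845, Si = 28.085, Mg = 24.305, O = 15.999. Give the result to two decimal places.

-9.54 percentage points

M(Fe₃O₄) = 231.531 g/mol, so wt% O = 63.996/231.531 × 100 = 27.64%.
M((Mg₀.₀₉Fe₀.₉₁)₂Si₂O₆) = 258.177 g/mol, so wt% O = 95.994/258.177 × 100 = 37.18%.
27.64 − 37.18 = -9.54 pp.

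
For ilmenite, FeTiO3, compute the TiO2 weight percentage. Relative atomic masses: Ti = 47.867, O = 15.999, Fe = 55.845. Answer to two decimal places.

52.64 wt%

Formula mass = 151.709 g/mol.
1 Ti → 1.0000 mol TiO2 per formula unit; M(TiO2) = 79.865, so TiO2 mass = 79.865 g.
79.865/151.709 × 100 = 52.64 wt%.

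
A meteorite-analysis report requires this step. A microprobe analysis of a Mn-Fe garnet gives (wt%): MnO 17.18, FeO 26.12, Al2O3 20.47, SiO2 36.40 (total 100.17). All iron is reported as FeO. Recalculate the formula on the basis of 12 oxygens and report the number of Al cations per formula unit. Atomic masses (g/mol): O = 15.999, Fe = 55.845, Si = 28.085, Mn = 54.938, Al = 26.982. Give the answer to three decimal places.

MnO (M=70.937): mol = 0.24219; Mn = 0.24219, O = 0.24219.
FeO (M=71.844): mol = 0.36357; Fe = 0.36357, O = 0.36357.
Al2O3 (M=101.961): mol = 0.20076; Al = 0.40152, O = 0.60228.
SiO2 (M=60.083): mol = 0.60583; Si = 0.60583, O = 1.21166.
ΣO = 2.41970; factor = 12/ΣO = 4.95929.
Al apfu = 0.40152 × 4.95929 = 1.991.

1.991 Al apfu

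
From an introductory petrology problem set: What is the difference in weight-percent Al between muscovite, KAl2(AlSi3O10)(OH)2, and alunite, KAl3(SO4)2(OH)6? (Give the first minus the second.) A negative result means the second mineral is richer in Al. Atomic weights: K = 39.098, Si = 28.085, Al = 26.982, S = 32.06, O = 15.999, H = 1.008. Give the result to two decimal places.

0.78 percentage points

M(KAl2(AlSi3O10)(OH)2) = 398.303 g/mol, so wt% Al = 80.946/398.303 × 100 = 20.32%.
M(KAl3(SO4)2(OH)6) = 414.198 g/mol, so wt% Al = 80.946/414.198 × 100 = 19.54%.
20.32 − 19.54 = 0.78 pp.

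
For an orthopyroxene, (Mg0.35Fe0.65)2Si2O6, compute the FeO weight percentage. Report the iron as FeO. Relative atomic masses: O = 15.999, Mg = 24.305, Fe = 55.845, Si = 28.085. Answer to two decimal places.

38.63 wt%

Molar mass of (Mg0.35Fe0.65)2Si2O6 = 0.70*24.305 + 1.30*55.845 + 2*28.085 + 6*15.999 = 241.776 g/mol.
Each formula unit contains 1.30 Fe, equivalent to 1.30/1 = 1.3000 mol FeO.
M(FeO) = 1×55.845 + 1×15.999 = 71.844 g/mol.
Mass of FeO per formula unit = 1.3000 × 71.844 = 93.397 g.
FeO wt% = 93.397 / 241.776 × 100 = 38.63%.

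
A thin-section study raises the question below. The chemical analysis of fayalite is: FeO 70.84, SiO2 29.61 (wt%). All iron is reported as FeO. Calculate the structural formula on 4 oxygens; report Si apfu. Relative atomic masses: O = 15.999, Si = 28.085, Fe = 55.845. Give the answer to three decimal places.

70.84 wt% FeO ÷ 71.844 g/mol = 0.98603 mol, giving 0.98603 Fe and 0.98603 O.
29.61 wt% SiO2 ÷ 60.083 g/mol = 0.49282 mol, giving 0.49282 Si and 0.98564 O.
Oxygen sums to 1.97167; scaling by 4/1.97167 = 2.02874 puts the formula on 4 O.
Si: 0.49282 × 2.02874 = 1.000 atoms per formula unit.

1.000 Si apfu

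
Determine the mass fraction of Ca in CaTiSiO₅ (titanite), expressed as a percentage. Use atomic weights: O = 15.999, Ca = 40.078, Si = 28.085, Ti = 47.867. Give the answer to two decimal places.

M(CaTiSiO₅) = 196.025 g/mol.
Ca contributes 1 × 40.078 = 40.078 g per mole.
40.078/196.025 = 0.2045 → 20.45%.

20.45 weight percent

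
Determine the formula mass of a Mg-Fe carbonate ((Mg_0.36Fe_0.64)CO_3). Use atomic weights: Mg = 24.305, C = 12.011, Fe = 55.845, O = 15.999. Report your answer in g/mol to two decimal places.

Mg: 0.36 × 24.305 = 8.7498
Fe: 0.64 × 55.845 = 35.7408
C: 1 × 12.011 = 12.0110
O: 3 × 15.999 = 47.9970
Summing the contributions gives the formula mass.

104.50 g/mol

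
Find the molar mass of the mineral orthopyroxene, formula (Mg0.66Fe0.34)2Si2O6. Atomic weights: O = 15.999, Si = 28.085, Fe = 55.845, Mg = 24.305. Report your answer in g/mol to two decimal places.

The formula mass is the sum 1.32(24.305) + 0.68(55.845) + 2(28.085) + 6(15.999).

222.22 g/mol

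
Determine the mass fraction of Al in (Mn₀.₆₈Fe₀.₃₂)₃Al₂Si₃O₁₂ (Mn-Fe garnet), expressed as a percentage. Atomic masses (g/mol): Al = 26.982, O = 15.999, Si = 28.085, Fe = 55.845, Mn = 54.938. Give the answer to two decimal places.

10.88 mass %

Molar mass of (Mn₀.₆₈Fe₀.₃₂)₃Al₂Si₃O₁₂: 2.04×54.938 + 0.96×55.845 + 2×26.982 + 3×28.085 + 12×15.999 = 495.892 g/mol.
Mass of Al per formula unit: 2 × 26.982 = 53.964 g.
Weight fraction Al = 53.964 / 495.892 = 0.1088.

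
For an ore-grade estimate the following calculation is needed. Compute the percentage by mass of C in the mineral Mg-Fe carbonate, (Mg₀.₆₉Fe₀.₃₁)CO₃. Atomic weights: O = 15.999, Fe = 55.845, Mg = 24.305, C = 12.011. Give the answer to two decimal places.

M((Mg₀.₆₉Fe₀.₃₁)CO₃) = 94.090 g/mol.
C contributes 1 × 12.011 = 12.011 g per mole.
12.011/94.090 = 0.1277 → 12.77%.

12.77 mass %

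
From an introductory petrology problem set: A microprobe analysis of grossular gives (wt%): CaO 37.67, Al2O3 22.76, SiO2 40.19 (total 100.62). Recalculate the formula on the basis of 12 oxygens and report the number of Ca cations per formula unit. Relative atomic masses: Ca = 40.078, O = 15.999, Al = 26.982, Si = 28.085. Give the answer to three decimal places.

37.67 wt% CaO ÷ 56.077 g/mol = 0.67175 mol, giving 0.67175 Ca and 0.67175 O.
22.76 wt% Al2O3 ÷ 101.961 g/mol = 0.22322 mol, giving 0.44644 Al and 0.66966 O.
40.19 wt% SiO2 ÷ 60.083 g/mol = 0.66891 mol, giving 0.66891 Si and 1.33782 O.
Oxygen sums to 2.67923; scaling by 12/2.67923 = 4.47890 puts the formula on 12 O.
Ca: 0.67175 × 4.47890 = 3.009 atoms per formula unit.

3.009 Ca apfu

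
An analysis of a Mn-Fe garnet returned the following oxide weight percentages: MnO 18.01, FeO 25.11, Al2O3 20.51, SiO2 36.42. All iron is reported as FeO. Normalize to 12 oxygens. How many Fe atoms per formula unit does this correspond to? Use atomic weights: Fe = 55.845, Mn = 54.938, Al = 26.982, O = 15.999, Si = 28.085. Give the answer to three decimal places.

MnO (M=70.937): mol = 0.25389; Mn = 0.25389, O = 0.25389.
FeO (M=71.844): mol = 0.34951; Fe = 0.34951, O = 0.34951.
Al2O3 (M=101.961): mol = 0.20116; Al = 0.40232, O = 0.60348.
SiO2 (M=60.083): mol = 0.60616; Si = 0.60616, O = 1.21232.
ΣO = 2.41920; factor = 12/ΣO = 4.96032.
Fe apfu = 0.34951 × 4.96032 = 1.734.

1.734 Fe apfu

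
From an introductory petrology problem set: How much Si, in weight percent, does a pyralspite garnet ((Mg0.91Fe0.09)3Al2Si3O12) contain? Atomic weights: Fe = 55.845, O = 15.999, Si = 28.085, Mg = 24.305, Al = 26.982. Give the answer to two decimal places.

Molar mass of (Mg0.91Fe0.09)3Al2Si3O12: 2.73×24.305 + 0.27×55.845 + 2×26.982 + 3×28.085 + 12×15.999 = 411.638 g/mol.
Mass of Si per formula unit: 3 × 28.085 = 84.255 g.
Weight fraction Si = 84.255 / 411.638 = 0.2047.

20.47 weight percent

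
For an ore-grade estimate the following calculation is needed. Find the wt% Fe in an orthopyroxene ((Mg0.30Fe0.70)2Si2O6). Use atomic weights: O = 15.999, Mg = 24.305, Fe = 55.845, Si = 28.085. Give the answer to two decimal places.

Formula mass = 0.60*24.305 + 1.40*55.845 + 2*28.085 + 6*15.999 = 244.930 g/mol, of which 78.183 g is Fe.
So Fe makes up 78.183/244.930 = 0.3192 of the mass, i.e. 31.92%.

31.92 weight percent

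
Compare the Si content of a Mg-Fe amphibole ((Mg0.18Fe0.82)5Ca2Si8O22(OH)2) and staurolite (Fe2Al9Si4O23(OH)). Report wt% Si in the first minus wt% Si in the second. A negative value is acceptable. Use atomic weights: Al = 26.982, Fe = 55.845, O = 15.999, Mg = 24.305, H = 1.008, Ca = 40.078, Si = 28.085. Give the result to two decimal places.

First mineral: 224.680 g Si in 941.667 g formula = 23.86 wt% Si.
Second mineral: 112.340 g Si in 851.852 g formula = 13.19 wt% Si.
23.86% − 13.19% gives a difference of 10.67 percentage points.

10.67 percentage points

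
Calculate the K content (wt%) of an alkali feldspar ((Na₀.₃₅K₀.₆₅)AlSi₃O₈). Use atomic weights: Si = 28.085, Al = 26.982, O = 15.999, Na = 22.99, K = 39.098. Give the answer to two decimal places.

M((Na₀.₃₅K₀.₆₅)AlSi₃O₈) = 272.689 g/mol.
K contributes 0.65 × 39.098 = 25.414 g per mole.
25.414/272.689 = 0.0932 → 9.32%.

9.32 wt%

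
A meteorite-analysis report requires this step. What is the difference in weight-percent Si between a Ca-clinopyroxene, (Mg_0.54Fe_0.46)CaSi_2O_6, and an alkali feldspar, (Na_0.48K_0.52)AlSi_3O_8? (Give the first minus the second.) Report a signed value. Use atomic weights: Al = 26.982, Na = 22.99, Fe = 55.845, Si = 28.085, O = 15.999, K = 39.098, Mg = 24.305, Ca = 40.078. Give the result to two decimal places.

First mineral: 56.170 g Si in 231.055 g formula = 24.31 wt% Si.
Second mineral: 84.255 g Si in 270.595 g formula = 31.14 wt% Si.
24.31% − 31.14% gives a difference of -6.83 percentage points.

-6.83 percentage points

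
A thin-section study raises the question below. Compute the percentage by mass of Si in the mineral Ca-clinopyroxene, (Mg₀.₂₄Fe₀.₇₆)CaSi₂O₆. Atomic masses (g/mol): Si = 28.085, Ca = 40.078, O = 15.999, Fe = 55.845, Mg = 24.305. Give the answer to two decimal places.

Formula mass = 0.24*24.305 + 0.76*55.845 + 1*40.078 + 2*28.085 + 6*15.999 = 240.517 g/mol, of which 56.170 g is Si.
So Si makes up 56.170/240.517 = 0.2335 of the mass, i.e. 23.35%.

23.35 weight percent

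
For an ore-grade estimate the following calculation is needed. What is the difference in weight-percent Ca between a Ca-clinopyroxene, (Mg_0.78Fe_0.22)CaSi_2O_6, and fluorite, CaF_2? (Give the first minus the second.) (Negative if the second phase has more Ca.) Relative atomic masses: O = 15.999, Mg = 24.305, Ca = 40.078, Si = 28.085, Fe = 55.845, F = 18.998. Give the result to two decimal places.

M((Mg_0.78Fe_0.22)CaSi_2O_6) = 223.486 g/mol, so wt% Ca = 40.078/223.486 × 100 = 17.93%.
M(CaF_2) = 78.074 g/mol, so wt% Ca = 40.078/78.074 × 100 = 51.33%.
17.93 − 51.33 = -33.40 pp.

-33.40 percentage points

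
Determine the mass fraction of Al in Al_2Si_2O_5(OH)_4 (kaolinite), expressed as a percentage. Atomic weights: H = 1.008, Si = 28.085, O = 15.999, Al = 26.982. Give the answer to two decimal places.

20.90 weight percent

Formula mass = 2*26.982 + 2*28.085 + 9*15.999 + 4*1.008 = 258.157 g/mol, of which 53.964 g is Al.
So Al makes up 53.964/258.157 = 0.2090 of the mass, i.e. 20.90%.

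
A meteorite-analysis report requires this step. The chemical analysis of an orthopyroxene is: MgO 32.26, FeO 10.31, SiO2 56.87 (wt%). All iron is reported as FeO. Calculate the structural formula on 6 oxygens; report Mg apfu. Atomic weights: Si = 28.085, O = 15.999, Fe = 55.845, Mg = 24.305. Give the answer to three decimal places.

1.693 Mg apfu

MgO (M=40.304): mol = 0.80042; Mg = 0.80042, O = 0.80042.
FeO (M=71.844): mol = 0.14351; Fe = 0.14351, O = 0.14351.
SiO2 (M=60.083): mol = 0.94652; Si = 0.94652, O = 1.89304.
ΣO = 2.83697; factor = 6/ΣO = 2.11493.
Mg apfu = 0.80042 × 2.11493 = 1.693.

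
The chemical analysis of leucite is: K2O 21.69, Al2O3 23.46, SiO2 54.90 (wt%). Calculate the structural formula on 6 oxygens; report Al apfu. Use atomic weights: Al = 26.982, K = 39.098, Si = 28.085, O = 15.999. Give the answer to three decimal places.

1.005 Al apfu

K2O (M=94.195): mol = 0.23027; K = 0.46054, O = 0.23027.
Al2O3 (M=101.961): mol = 0.23009; Al = 0.46018, O = 0.69027.
SiO2 (M=60.083): mol = 0.91374; Si = 0.91374, O = 1.82748.
ΣO = 2.74802; factor = 6/ΣO = 2.18339.
Al apfu = 0.46018 × 2.18339 = 1.005.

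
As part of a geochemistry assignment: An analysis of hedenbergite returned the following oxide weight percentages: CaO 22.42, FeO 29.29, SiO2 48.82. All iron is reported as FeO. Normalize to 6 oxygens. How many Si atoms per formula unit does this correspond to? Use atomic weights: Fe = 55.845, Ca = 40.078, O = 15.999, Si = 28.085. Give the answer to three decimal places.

2.004 Si apfu

CaO: 22.42/56.077 = 0.39981 mol → 0.39981 mol Ca, 0.39981 mol O.
FeO: 29.29/71.844 = 0.40769 mol → 0.40769 mol Fe, 0.40769 mol O.
SiO2: 48.82/60.083 = 0.81254 mol → 0.81254 mol Si, 1.62508 mol O.
Total oxygen = 2.43258 mol. Normalization factor = 6/2.43258 = 2.46652.
Si per 6 O = 0.81254 × 2.46652 = 2.004.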